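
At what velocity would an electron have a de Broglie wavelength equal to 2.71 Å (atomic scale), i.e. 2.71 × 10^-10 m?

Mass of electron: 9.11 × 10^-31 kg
2.68 × 10^6 m/s

From λ = h/(mv), solve for v:

v = h/(mλ)
v = (6.626 × 10^-34 J·s) / (9.11 × 10^-31 kg × 2.71 × 10^-10 m)
v = 2.68 × 10^6 m/s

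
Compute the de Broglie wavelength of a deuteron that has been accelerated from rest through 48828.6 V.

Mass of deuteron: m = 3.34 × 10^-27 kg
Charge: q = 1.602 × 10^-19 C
9.17 × 10^-14 m

When a particle is accelerated through voltage V, it gains kinetic energy KE = qV.

The de Broglie wavelength is then λ = h/√(2mqV):

λ = h/√(2mqV)
λ = (6.626 × 10^-34 J·s) / √(2 × 3.34 × 10^-27 kg × 1.602 × 10^-19 C × 48828.6 V)
λ = 9.17 × 10^-14 m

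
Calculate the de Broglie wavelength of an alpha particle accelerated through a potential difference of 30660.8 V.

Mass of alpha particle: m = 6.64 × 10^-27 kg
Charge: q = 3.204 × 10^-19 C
5.80 × 10^-14 m

When a particle is accelerated through voltage V, it gains kinetic energy KE = qV.

The de Broglie wavelength is then λ = h/√(2mqV):

λ = h/√(2mqV)
λ = (6.626 × 10^-34 J·s) / √(2 × 6.64 × 10^-27 kg × 3.204 × 10^-19 C × 30660.8 V)
λ = 5.80 × 10^-14 m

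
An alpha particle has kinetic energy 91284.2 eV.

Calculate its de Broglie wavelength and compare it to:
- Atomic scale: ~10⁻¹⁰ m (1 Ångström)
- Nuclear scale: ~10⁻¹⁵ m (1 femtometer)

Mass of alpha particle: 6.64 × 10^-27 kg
λ = 4.75 × 10^-14 m, which is between nuclear and atomic scales.

Using λ = h/√(2mKE):

KE = 91284.2 eV = 1.463 × 10^-14 J

λ = h/√(2mKE)
λ = (6.626 × 10^-34 J·s) / √(2 × 6.64 × 10^-27 kg × 1.463 × 10^-14 J)
λ = 4.75 × 10^-14 m

Comparison:
- Atomic scale (10⁻¹⁰ m): λ is 0.00048× this size
- Nuclear scale (10⁻¹⁵ m): λ is 48× this size

The wavelength is between nuclear and atomic scales.

This wavelength is appropriate for probing atomic structure but too large for nuclear physics experiments.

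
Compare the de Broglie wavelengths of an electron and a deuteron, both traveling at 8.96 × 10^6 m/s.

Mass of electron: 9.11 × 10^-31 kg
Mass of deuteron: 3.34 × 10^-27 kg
The electron has the longer wavelength.

Using λ = h/(mv), since both particles have the same velocity, the wavelength depends only on mass.

For electron: λ₁ = h/(m₁v) = 8.12 × 10^-11 m
For deuteron: λ₂ = h/(m₂v) = 2.21 × 10^-14 m

Since λ ∝ 1/m at constant velocity, the lighter particle has the longer wavelength.

The electron has the longer de Broglie wavelength.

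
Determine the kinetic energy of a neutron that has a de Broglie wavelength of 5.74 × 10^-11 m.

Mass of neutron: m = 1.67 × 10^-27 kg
3.99 × 10^-20 J (or 0.249 eV)

From λ = h/√(2mKE), we solve for KE:

λ² = h²/(2mKE)
KE = h²/(2mλ²)
KE = (6.626 × 10^-34 J·s)² / (2 × 1.67 × 10^-27 kg × (5.74 × 10^-11 m)²)
KE = 3.99 × 10^-20 J
KE = 0.249 eV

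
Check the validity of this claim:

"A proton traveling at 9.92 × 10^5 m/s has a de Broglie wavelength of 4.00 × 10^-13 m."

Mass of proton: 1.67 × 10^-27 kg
True

The claim is correct.

Using λ = h/(mv):
λ = (6.626 × 10^-34 J·s) / (1.67 × 10^-27 kg × 9.92 × 10^5 m/s)
λ = 4.00 × 10^-13 m

This matches the claimed value.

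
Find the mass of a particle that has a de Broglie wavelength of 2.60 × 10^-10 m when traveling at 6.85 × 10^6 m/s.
3.72 × 10^-31 kg

From the de Broglie relation λ = h/(mv), we solve for m:

m = h/(λv)
m = (6.626 × 10^-34 J·s) / (2.60 × 10^-10 m × 6.85 × 10^6 m/s)
m = 3.72 × 10^-31 kg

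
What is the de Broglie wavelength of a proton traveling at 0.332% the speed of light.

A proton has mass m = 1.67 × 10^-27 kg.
3.99 × 10^-13 m

Using the de Broglie relation λ = h/(mv):

v = 0.332% × c = 9.953 × 10^5 m/s

λ = h/(mv)
λ = (6.626 × 10^-34 J·s) / (1.67 × 10^-27 kg × 9.953 × 10^5 m/s)
λ = 3.99 × 10^-13 m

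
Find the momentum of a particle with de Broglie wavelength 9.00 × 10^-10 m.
7.36 × 10^-25 kg·m/s

From the de Broglie relation λ = h/p, we solve for p:

p = h/λ
p = (6.626 × 10^-34 J·s) / (9.00 × 10^-10 m)
p = 7.36 × 10^-25 kg·m/s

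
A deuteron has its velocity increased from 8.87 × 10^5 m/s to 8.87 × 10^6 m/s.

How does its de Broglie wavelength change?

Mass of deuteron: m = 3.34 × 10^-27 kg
The wavelength decreases by a factor of 10.

Using λ = h/(mv):

Initial wavelength: λ₁ = h/(mv₁) = 2.24 × 10^-13 m
Final wavelength: λ₂ = h/(mv₂) = 2.24 × 10^-14 m

Since λ ∝ 1/v, when velocity increases by a factor of 10, the wavelength decreases by a factor of 10.

λ₂/λ₁ = v₁/v₂ = 1/10

The wavelength decreases by a factor of 10.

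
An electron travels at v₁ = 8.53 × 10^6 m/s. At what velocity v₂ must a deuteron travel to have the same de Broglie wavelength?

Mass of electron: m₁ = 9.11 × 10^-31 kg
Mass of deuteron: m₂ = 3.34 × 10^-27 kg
v₂ = 2.33 × 10^3 m/s

For equal de Broglie wavelengths: λ₁ = λ₂

h/(m₁v₁) = h/(m₂v₂)
m₁v₁ = m₂v₂
v₂ = v₁ · (m₁/m₂)

v₂ = 8.53 × 10^6 m/s × (9.11 × 10^-31 kg / 3.34 × 10^-27 kg)
v₂ = 2.33 × 10^3 m/s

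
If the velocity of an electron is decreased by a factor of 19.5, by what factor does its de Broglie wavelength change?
The wavelength increases by a factor of 19.5.

From λ = h/(mv), the wavelength is inversely proportional to velocity:

λ ∝ 1/v

If v → v/19.5, then λ → 19.5λ

When velocity is decreased by a factor of 19.5, the wavelength increases by a factor of 19.5.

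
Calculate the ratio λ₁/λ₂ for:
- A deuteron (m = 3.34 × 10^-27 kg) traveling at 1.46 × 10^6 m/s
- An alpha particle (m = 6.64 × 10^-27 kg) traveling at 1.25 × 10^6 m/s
λ₁/λ₂ = 1.70

Using λ = h/(mv):

λ₁ = h/(m₁v₁) = 1.36 × 10^-13 m
λ₂ = h/(m₂v₂) = 7.98 × 10^-14 m

Ratio λ₁/λ₂ = (m₂v₂)/(m₁v₁)
         = (6.64 × 10^-27 kg × 1.25 × 10^6 m/s) / (3.34 × 10^-27 kg × 1.46 × 10^6 m/s)
         = 1.70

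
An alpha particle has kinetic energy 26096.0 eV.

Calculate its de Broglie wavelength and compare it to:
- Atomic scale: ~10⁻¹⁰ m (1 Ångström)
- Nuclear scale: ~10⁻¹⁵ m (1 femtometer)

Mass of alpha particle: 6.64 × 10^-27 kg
λ = 8.89 × 10^-14 m, which is between nuclear and atomic scales.

Using λ = h/√(2mKE):

KE = 26096.0 eV = 4.181 × 10^-15 J

λ = h/√(2mKE)
λ = (6.626 × 10^-34 J·s) / √(2 × 6.64 × 10^-27 kg × 4.181 × 10^-15 J)
λ = 8.89 × 10^-14 m

Comparison:
- Atomic scale (10⁻¹⁰ m): λ is 0.00089× this size
- Nuclear scale (10⁻¹⁵ m): λ is 89× this size

The wavelength is between nuclear and atomic scales.

This wavelength is appropriate for probing atomic structure but too large for nuclear physics experiments.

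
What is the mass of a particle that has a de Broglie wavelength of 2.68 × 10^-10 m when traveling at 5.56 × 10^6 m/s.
4.45 × 10^-31 kg

From the de Broglie relation λ = h/(mv), we solve for m:

m = h/(λv)
m = (6.626 × 10^-34 J·s) / (2.68 × 10^-10 m × 5.56 × 10^6 m/s)
m = 4.45 × 10^-31 kg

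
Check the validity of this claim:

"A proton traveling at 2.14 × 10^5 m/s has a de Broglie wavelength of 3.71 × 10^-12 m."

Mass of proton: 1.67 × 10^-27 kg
False

The claim is incorrect.

Using λ = h/(mv):
λ = (6.626 × 10^-34 J·s) / (1.67 × 10^-27 kg × 2.14 × 10^5 m/s)
λ = 1.85 × 10^-12 m

The actual wavelength differs from the claimed 3.71 × 10^-12 m.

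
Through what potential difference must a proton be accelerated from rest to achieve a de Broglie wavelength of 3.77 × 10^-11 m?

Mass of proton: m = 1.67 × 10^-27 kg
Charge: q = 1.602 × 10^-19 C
5.77 × 10^-1 V

From λ = h/√(2mqV), we solve for V:

λ² = h²/(2mqV)
V = h²/(2mqλ²)
V = (6.626 × 10^-34 J·s)² / (2 × 1.67 × 10^-27 kg × 1.602 × 10^-19 C × (3.77 × 10^-11 m)²)
V = 5.77 × 10^-1 V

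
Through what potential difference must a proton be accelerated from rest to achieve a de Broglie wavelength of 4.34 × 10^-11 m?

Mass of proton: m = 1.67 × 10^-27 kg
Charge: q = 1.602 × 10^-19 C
4.36 × 10^-1 V

From λ = h/√(2mqV), we solve for V:

λ² = h²/(2mqV)
V = h²/(2mqλ²)
V = (6.626 × 10^-34 J·s)² / (2 × 1.67 × 10^-27 kg × 1.602 × 10^-19 C × (4.34 × 10^-11 m)²)
V = 4.36 × 10^-1 V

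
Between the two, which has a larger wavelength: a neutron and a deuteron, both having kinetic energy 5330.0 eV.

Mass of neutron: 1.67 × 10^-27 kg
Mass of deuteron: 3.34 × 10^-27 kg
The neutron has the longer wavelength.

Using λ = h/√(2mKE):

For neutron: λ₁ = h/√(2m₁KE) = 3.92 × 10^-13 m
For deuteron: λ₂ = h/√(2m₂KE) = 2.77 × 10^-13 m

Since λ ∝ 1/√m at constant kinetic energy, the lighter particle has the longer wavelength.

The neutron has the longer de Broglie wavelength.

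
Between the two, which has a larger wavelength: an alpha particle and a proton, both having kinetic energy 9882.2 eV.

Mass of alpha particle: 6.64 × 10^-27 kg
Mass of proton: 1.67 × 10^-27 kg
The proton has the longer wavelength.

Using λ = h/√(2mKE):

For alpha particle: λ₁ = h/√(2m₁KE) = 1.45 × 10^-13 m
For proton: λ₂ = h/√(2m₂KE) = 2.88 × 10^-13 m

Since λ ∝ 1/√m at constant kinetic energy, the lighter particle has the longer wavelength.

The proton has the longer de Broglie wavelength.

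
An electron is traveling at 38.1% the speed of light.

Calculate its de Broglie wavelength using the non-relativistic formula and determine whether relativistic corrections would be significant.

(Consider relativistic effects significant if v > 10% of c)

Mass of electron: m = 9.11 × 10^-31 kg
Yes, relativistic corrections are needed.

Using the non-relativistic de Broglie formula λ = h/(mv):

v = 38.1% × c = 1.142 × 10^8 m/s

λ = h/(mv)
λ = (6.626 × 10^-34 J·s) / (9.11 × 10^-31 kg × 1.142 × 10^8 m/s)
λ = 6.37 × 10^-12 m

Since v = 38.1% of c > 10% of c, relativistic corrections ARE significant and the actual wavelength would differ from this non-relativistic estimate.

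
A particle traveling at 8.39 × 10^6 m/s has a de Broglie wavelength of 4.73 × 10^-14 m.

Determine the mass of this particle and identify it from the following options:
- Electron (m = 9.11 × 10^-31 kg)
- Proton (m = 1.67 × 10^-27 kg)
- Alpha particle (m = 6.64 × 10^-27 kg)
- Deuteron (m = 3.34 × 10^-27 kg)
The particle is a proton.

From λ = h/(mv), solve for mass:

m = h/(λv)
m = (6.626 × 10^-34 J·s) / (4.73 × 10^-14 m × 8.39 × 10^6 m/s)
m = 1.67 × 10^-27 kg

Comparing with the listed masses, this is closest to a proton.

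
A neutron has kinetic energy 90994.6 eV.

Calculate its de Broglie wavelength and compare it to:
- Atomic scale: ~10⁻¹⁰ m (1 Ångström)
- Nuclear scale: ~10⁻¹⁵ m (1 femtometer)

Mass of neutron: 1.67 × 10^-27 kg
λ = 9.50 × 10^-14 m, which is between nuclear and atomic scales.

Using λ = h/√(2mKE):

KE = 90994.6 eV = 1.458 × 10^-14 J

λ = h/√(2mKE)
λ = (6.626 × 10^-34 J·s) / √(2 × 1.67 × 10^-27 kg × 1.458 × 10^-14 J)
λ = 9.50 × 10^-14 m

Comparison:
- Atomic scale (10⁻¹⁰ m): λ is 0.00095× this size
- Nuclear scale (10⁻¹⁵ m): λ is 95× this size

The wavelength is between nuclear and atomic scales.

This wavelength is appropriate for probing atomic structure but too large for nuclear physics experiments.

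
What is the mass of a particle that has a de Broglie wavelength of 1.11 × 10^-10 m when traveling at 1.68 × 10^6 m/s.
3.55 × 10^-30 kg

From the de Broglie relation λ = h/(mv), we solve for m:

m = h/(λv)
m = (6.626 × 10^-34 J·s) / (1.11 × 10^-10 m × 1.68 × 10^6 m/s)
m = 3.55 × 10^-30 kg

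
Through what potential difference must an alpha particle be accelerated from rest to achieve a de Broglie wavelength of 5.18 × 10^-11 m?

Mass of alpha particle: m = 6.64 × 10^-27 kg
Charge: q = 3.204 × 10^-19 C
3.85 × 10^-2 V

From λ = h/√(2mqV), we solve for V:

λ² = h²/(2mqV)
V = h²/(2mqλ²)
V = (6.626 × 10^-34 J·s)² / (2 × 6.64 × 10^-27 kg × 3.204 × 10^-19 C × (5.18 × 10^-11 m)²)
V = 3.85 × 10^-2 V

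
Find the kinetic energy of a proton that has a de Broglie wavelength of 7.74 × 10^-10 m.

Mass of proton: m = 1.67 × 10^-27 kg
2.19 × 10^-22 J (or 1.37 × 10^-3 eV)

From λ = h/√(2mKE), we solve for KE:

λ² = h²/(2mKE)
KE = h²/(2mλ²)
KE = (6.626 × 10^-34 J·s)² / (2 × 1.67 × 10^-27 kg × (7.74 × 10^-10 m)²)
KE = 2.19 × 10^-22 J
KE = 1.37 × 10^-3 eV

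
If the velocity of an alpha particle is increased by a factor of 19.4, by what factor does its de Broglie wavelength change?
The wavelength decreases by a factor of 19.4.

From λ = h/(mv), the wavelength is inversely proportional to velocity:

λ ∝ 1/v

If v → 19.4v, then λ → λ/19.4

When velocity is increased by a factor of 19.4, the wavelength decreases by a factor of 19.4.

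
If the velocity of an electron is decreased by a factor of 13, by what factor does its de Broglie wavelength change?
The wavelength increases by a factor of 13.

From λ = h/(mv), the wavelength is inversely proportional to velocity:

λ ∝ 1/v

If v → v/13, then λ → 13λ

When velocity is decreased by a factor of 13, the wavelength increases by a factor of 13.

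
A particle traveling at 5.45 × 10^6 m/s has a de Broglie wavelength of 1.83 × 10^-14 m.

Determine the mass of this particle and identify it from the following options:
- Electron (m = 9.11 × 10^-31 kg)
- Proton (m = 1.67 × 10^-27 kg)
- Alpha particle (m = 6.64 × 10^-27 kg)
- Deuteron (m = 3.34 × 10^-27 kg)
The particle is an alpha particle.

From λ = h/(mv), solve for mass:

m = h/(λv)
m = (6.626 × 10^-34 J·s) / (1.83 × 10^-14 m × 5.45 × 10^6 m/s)
m = 6.64 × 10^-27 kg

Comparing with the listed masses, this is closest to an alpha particle.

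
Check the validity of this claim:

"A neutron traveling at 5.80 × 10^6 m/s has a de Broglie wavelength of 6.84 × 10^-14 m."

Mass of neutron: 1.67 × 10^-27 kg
True

The claim is correct.

Using λ = h/(mv):
λ = (6.626 × 10^-34 J·s) / (1.67 × 10^-27 kg × 5.80 × 10^6 m/s)
λ = 6.84 × 10^-14 m

This matches the claimed value.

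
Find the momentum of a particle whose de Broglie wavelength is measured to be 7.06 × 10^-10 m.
9.39 × 10^-25 kg·m/s

From the de Broglie relation λ = h/p, we solve for p:

p = h/λ
p = (6.626 × 10^-34 J·s) / (7.06 × 10^-10 m)
p = 9.39 × 10^-25 kg·m/s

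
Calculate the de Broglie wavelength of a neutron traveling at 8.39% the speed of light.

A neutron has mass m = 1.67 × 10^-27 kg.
1.58 × 10^-14 m

Using the de Broglie relation λ = h/(mv):

v = 8.39% × c = 2.515 × 10^7 m/s

λ = h/(mv)
λ = (6.626 × 10^-34 J·s) / (1.67 × 10^-27 kg × 2.515 × 10^7 m/s)
λ = 1.58 × 10^-14 m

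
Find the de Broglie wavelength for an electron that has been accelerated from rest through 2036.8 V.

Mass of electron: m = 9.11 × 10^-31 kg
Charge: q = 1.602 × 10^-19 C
2.72 × 10^-11 m

When a particle is accelerated through voltage V, it gains kinetic energy KE = qV.

The de Broglie wavelength is then λ = h/√(2mqV):

λ = h/√(2mqV)
λ = (6.626 × 10^-34 J·s) / √(2 × 9.11 × 10^-31 kg × 1.602 × 10^-19 C × 2036.8 V)
λ = 2.72 × 10^-11 m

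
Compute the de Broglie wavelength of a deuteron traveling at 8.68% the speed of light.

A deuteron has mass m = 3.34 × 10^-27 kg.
7.62 × 10^-15 m

Using the de Broglie relation λ = h/(mv):

v = 8.68% × c = 2.602 × 10^7 m/s

λ = h/(mv)
λ = (6.626 × 10^-34 J·s) / (3.34 × 10^-27 kg × 2.602 × 10^7 m/s)
λ = 7.62 × 10^-15 m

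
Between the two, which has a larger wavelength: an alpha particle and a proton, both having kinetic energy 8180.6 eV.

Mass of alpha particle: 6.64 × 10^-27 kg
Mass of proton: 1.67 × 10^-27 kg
The proton has the longer wavelength.

Using λ = h/√(2mKE):

For alpha particle: λ₁ = h/√(2m₁KE) = 1.59 × 10^-13 m
For proton: λ₂ = h/√(2m₂KE) = 3.17 × 10^-13 m

Since λ ∝ 1/√m at constant kinetic energy, the lighter particle has the longer wavelength.

The proton has the longer de Broglie wavelength.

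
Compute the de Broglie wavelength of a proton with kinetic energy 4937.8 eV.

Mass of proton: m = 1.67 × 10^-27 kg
4.08 × 10^-13 m

Using λ = h/√(2mKE):

First convert KE to Joules: KE = 4937.8 eV = 7.911 × 10^-16 J

λ = h/√(2mKE)
λ = (6.626 × 10^-34 J·s) / √(2 × 1.67 × 10^-27 kg × 7.911 × 10^-16 J)
λ = 4.08 × 10^-13 m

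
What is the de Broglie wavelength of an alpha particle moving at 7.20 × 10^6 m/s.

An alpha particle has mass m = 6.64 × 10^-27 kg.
1.39 × 10^-14 m

Using the de Broglie relation λ = h/(mv):

λ = h/(mv)
λ = (6.626 × 10^-34 J·s) / (6.64 × 10^-27 kg × 7.20 × 10^6 m/s)
λ = 1.39 × 10^-14 m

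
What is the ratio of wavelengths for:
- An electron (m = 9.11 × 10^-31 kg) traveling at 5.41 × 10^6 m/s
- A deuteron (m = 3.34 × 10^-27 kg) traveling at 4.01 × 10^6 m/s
λ₁/λ₂ = 2.72 × 10^3

Using λ = h/(mv):

λ₁ = h/(m₁v₁) = 1.34 × 10^-10 m
λ₂ = h/(m₂v₂) = 4.95 × 10^-14 m

Ratio λ₁/λ₂ = (m₂v₂)/(m₁v₁)
         = (3.34 × 10^-27 kg × 4.01 × 10^6 m/s) / (9.11 × 10^-31 kg × 5.41 × 10^6 m/s)
         = 2.72 × 10^3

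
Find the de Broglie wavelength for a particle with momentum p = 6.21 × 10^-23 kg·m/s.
1.07 × 10^-11 m

Using the de Broglie relation λ = h/p:

λ = h/p
λ = (6.626 × 10^-34 J·s) / (6.21 × 10^-23 kg·m/s)
λ = 1.07 × 10^-11 m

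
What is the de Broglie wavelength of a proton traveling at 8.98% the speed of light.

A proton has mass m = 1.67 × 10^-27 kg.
1.47 × 10^-14 m

Using the de Broglie relation λ = h/(mv):

v = 8.98% × c = 2.692 × 10^7 m/s

λ = h/(mv)
λ = (6.626 × 10^-34 J·s) / (1.67 × 10^-27 kg × 2.692 × 10^7 m/s)
λ = 1.47 × 10^-14 m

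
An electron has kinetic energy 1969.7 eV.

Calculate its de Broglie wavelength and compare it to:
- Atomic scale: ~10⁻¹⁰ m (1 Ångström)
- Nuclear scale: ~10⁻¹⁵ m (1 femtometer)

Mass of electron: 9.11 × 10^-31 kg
λ = 2.76 × 10^-11 m, which is between nuclear and atomic scales.

Using λ = h/√(2mKE):

KE = 1969.7 eV = 3.156 × 10^-16 J

λ = h/√(2mKE)
λ = (6.626 × 10^-34 J·s) / √(2 × 9.11 × 10^-31 kg × 3.156 × 10^-16 J)
λ = 2.76 × 10^-11 m

Comparison:
- Atomic scale (10⁻¹⁰ m): λ is 0.28× this size
- Nuclear scale (10⁻¹⁵ m): λ is 2.8e+04× this size

The wavelength is between nuclear and atomic scales.

This wavelength is appropriate for probing atomic structure but too large for nuclear physics experiments.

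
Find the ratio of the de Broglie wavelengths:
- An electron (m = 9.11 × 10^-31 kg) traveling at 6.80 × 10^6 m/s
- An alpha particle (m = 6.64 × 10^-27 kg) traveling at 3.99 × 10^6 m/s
λ₁/λ₂ = 4.28 × 10^3

Using λ = h/(mv):

λ₁ = h/(m₁v₁) = 1.07 × 10^-10 m
λ₂ = h/(m₂v₂) = 2.50 × 10^-14 m

Ratio λ₁/λ₂ = (m₂v₂)/(m₁v₁)
         = (6.64 × 10^-27 kg × 3.99 × 10^6 m/s) / (9.11 × 10^-31 kg × 6.80 × 10^6 m/s)
         = 4.28 × 10^3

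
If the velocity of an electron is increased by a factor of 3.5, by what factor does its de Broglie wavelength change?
The wavelength decreases by a factor of 3.5.

From λ = h/(mv), the wavelength is inversely proportional to velocity:

λ ∝ 1/v

If v → 3.5v, then λ → λ/3.5

When velocity is increased by a factor of 3.5, the wavelength decreases by a factor of 3.5.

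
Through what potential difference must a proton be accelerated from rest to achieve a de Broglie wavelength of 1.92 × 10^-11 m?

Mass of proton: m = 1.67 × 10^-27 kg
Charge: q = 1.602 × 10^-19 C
2.23 V

From λ = h/√(2mqV), we solve for V:

λ² = h²/(2mqV)
V = h²/(2mqλ²)
V = (6.626 × 10^-34 J·s)² / (2 × 1.67 × 10^-27 kg × 1.602 × 10^-19 C × (1.92 × 10^-11 m)²)
V = 2.23 V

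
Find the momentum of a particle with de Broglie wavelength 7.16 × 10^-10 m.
9.25 × 10^-25 kg·m/s

From the de Broglie relation λ = h/p, we solve for p:

p = h/λ
p = (6.626 × 10^-34 J·s) / (7.16 × 10^-10 m)
p = 9.25 × 10^-25 kg·m/s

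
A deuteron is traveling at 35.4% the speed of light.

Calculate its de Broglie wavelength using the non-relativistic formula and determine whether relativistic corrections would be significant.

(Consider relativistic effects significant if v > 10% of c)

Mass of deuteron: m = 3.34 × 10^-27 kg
Yes, relativistic corrections are needed.

Using the non-relativistic de Broglie formula λ = h/(mv):

v = 35.4% × c = 1.061 × 10^8 m/s

λ = h/(mv)
λ = (6.626 × 10^-34 J·s) / (3.34 × 10^-27 kg × 1.061 × 10^8 m/s)
λ = 1.87 × 10^-15 m

Since v = 35.4% of c > 10% of c, relativistic corrections ARE significant and the actual wavelength would differ from this non-relativistic estimate.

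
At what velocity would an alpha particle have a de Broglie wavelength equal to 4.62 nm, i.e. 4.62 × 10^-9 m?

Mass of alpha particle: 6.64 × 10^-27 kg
2.16 × 10^1 m/s

From λ = h/(mv), solve for v:

v = h/(mλ)
v = (6.626 × 10^-34 J·s) / (6.64 × 10^-27 kg × 4.62 × 10^-9 m)
v = 2.16 × 10^1 m/s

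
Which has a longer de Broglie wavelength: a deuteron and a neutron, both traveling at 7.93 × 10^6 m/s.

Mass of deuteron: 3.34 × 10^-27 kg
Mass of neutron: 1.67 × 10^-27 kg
The neutron has the longer wavelength.

Using λ = h/(mv), since both particles have the same velocity, the wavelength depends only on mass.

For deuteron: λ₁ = h/(m₁v) = 2.50 × 10^-14 m
For neutron: λ₂ = h/(m₂v) = 5.00 × 10^-14 m

Since λ ∝ 1/m at constant velocity, the lighter particle has the longer wavelength.

The neutron has the longer de Broglie wavelength.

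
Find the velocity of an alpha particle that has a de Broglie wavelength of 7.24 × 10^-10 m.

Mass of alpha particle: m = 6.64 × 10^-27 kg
1.38 × 10^2 m/s

From the de Broglie relation λ = h/(mv), we solve for v:

v = h/(mλ)
v = (6.626 × 10^-34 J·s) / (6.64 × 10^-27 kg × 7.24 × 10^-10 m)
v = 1.38 × 10^2 m/s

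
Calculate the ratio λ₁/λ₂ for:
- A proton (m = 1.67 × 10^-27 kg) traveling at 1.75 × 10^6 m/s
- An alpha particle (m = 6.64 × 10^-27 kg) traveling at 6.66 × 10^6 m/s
λ₁/λ₂ = 15.1

Using λ = h/(mv):

λ₁ = h/(m₁v₁) = 2.27 × 10^-13 m
λ₂ = h/(m₂v₂) = 1.50 × 10^-14 m

Ratio λ₁/λ₂ = (m₂v₂)/(m₁v₁)
         = (6.64 × 10^-27 kg × 6.66 × 10^6 m/s) / (1.67 × 10^-27 kg × 1.75 × 10^6 m/s)
         = 15.1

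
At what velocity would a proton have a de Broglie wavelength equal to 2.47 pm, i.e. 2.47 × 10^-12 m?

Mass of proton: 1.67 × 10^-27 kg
1.61 × 10^5 m/s

From λ = h/(mv), solve for v:

v = h/(mλ)
v = (6.626 × 10^-34 J·s) / (1.67 × 10^-27 kg × 2.47 × 10^-12 m)
v = 1.61 × 10^5 m/s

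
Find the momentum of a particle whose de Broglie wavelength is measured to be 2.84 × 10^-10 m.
2.33 × 10^-24 kg·m/s

From the de Broglie relation λ = h/p, we solve for p:

p = h/λ
p = (6.626 × 10^-34 J·s) / (2.84 × 10^-10 m)
p = 2.33 × 10^-24 kg·m/s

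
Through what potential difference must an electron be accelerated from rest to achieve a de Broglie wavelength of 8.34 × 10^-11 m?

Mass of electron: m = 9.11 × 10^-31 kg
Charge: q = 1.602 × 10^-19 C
216 V

From λ = h/√(2mqV), we solve for V:

λ² = h²/(2mqV)
V = h²/(2mqλ²)
V = (6.626 × 10^-34 J·s)² / (2 × 9.11 × 10^-31 kg × 1.602 × 10^-19 C × (8.34 × 10^-11 m)²)
V = 216 V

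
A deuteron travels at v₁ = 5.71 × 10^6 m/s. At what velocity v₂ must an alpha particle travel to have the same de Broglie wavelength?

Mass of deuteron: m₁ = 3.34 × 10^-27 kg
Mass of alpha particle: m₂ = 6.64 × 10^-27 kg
v₂ = 2.87 × 10^6 m/s

For equal de Broglie wavelengths: λ₁ = λ₂

h/(m₁v₁) = h/(m₂v₂)
m₁v₁ = m₂v₂
v₂ = v₁ · (m₁/m₂)

v₂ = 5.71 × 10^6 m/s × (3.34 × 10^-27 kg / 6.64 × 10^-27 kg)
v₂ = 2.87 × 10^6 m/s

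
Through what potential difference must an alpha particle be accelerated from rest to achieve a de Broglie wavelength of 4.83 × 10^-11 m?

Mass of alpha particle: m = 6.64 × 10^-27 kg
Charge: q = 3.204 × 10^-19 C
4.42 × 10^-2 V

From λ = h/√(2mqV), we solve for V:

λ² = h²/(2mqV)
V = h²/(2mqλ²)
V = (6.626 × 10^-34 J·s)² / (2 × 6.64 × 10^-27 kg × 3.204 × 10^-19 C × (4.83 × 10^-11 m)²)
V = 4.42 × 10^-2 V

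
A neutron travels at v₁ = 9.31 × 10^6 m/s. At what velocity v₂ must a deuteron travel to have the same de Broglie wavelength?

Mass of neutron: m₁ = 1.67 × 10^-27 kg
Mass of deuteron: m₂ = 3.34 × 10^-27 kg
v₂ = 4.66 × 10^6 m/s

For equal de Broglie wavelengths: λ₁ = λ₂

h/(m₁v₁) = h/(m₂v₂)
m₁v₁ = m₂v₂
v₂ = v₁ · (m₁/m₂)

v₂ = 9.31 × 10^6 m/s × (1.67 × 10^-27 kg / 3.34 × 10^-27 kg)
v₂ = 4.66 × 10^6 m/s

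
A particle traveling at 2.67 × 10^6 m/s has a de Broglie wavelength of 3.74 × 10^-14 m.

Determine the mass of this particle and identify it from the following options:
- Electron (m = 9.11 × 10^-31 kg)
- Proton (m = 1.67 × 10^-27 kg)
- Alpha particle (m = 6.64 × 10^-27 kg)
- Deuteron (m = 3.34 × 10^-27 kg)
The particle is an alpha particle.

From λ = h/(mv), solve for mass:

m = h/(λv)
m = (6.626 × 10^-34 J·s) / (3.74 × 10^-14 m × 2.67 × 10^6 m/s)
m = 6.64 × 10^-27 kg

Comparing with the listed masses, this is closest to an alpha particle.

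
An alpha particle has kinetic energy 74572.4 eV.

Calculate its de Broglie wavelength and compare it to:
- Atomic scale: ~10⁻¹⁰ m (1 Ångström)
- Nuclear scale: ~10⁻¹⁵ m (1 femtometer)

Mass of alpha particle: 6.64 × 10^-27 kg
λ = 5.26 × 10^-14 m, which is between nuclear and atomic scales.

Using λ = h/√(2mKE):

KE = 74572.4 eV = 1.195 × 10^-14 J

λ = h/√(2mKE)
λ = (6.626 × 10^-34 J·s) / √(2 × 6.64 × 10^-27 kg × 1.195 × 10^-14 J)
λ = 5.26 × 10^-14 m

Comparison:
- Atomic scale (10⁻¹⁰ m): λ is 0.00053× this size
- Nuclear scale (10⁻¹⁵ m): λ is 53× this size

The wavelength is between nuclear and atomic scales.

This wavelength is appropriate for probing atomic structure but too large for nuclear physics experiments.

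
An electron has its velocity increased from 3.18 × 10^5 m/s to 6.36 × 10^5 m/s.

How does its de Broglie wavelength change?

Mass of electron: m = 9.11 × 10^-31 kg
The wavelength decreases by a factor of 2.

Using λ = h/(mv):

Initial wavelength: λ₁ = h/(mv₁) = 2.29 × 10^-9 m
Final wavelength: λ₂ = h/(mv₂) = 1.14 × 10^-9 m

Since λ ∝ 1/v, when velocity increases by a factor of 2, the wavelength decreases by a factor of 2.

λ₂/λ₁ = v₁/v₂ = 1/2

The wavelength decreases by a factor of 2.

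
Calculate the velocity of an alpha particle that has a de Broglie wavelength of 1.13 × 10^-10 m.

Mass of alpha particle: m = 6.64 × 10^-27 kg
8.83 × 10^2 m/s

From the de Broglie relation λ = h/(mv), we solve for v:

v = h/(mλ)
v = (6.626 × 10^-34 J·s) / (6.64 × 10^-27 kg × 1.13 × 10^-10 m)
v = 8.83 × 10^2 m/s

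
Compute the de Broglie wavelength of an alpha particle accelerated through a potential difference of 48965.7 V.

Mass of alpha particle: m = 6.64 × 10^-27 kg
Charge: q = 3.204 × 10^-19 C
4.59 × 10^-14 m

When a particle is accelerated through voltage V, it gains kinetic energy KE = qV.

The de Broglie wavelength is then λ = h/√(2mqV):

λ = h/√(2mqV)
λ = (6.626 × 10^-34 J·s) / √(2 × 6.64 × 10^-27 kg × 3.204 × 10^-19 C × 48965.7 V)
λ = 4.59 × 10^-14 m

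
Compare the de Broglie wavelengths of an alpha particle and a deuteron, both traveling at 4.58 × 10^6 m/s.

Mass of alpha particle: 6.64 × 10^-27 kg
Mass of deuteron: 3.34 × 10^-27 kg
The deuteron has the longer wavelength.

Using λ = h/(mv), since both particles have the same velocity, the wavelength depends only on mass.

For alpha particle: λ₁ = h/(m₁v) = 2.18 × 10^-14 m
For deuteron: λ₂ = h/(m₂v) = 4.33 × 10^-14 m

Since λ ∝ 1/m at constant velocity, the lighter particle has the longer wavelength.

The deuteron has the longer de Broglie wavelength.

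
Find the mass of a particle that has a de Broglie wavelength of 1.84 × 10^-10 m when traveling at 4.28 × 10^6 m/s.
8.41 × 10^-31 kg

From the de Broglie relation λ = h/(mv), we solve for m:

m = h/(λv)
m = (6.626 × 10^-34 J·s) / (1.84 × 10^-10 m × 4.28 × 10^6 m/s)
m = 8.41 × 10^-31 kg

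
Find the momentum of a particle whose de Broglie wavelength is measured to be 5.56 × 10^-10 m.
1.19 × 10^-24 kg·m/s

From the de Broglie relation λ = h/p, we solve for p:

p = h/λ
p = (6.626 × 10^-34 J·s) / (5.56 × 10^-10 m)
p = 1.19 × 10^-24 kg·m/s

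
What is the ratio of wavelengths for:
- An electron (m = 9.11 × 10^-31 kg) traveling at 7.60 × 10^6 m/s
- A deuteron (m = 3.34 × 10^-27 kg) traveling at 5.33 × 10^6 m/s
λ₁/λ₂ = 2.57 × 10^3

Using λ = h/(mv):

λ₁ = h/(m₁v₁) = 9.57 × 10^-11 m
λ₂ = h/(m₂v₂) = 3.72 × 10^-14 m

Ratio λ₁/λ₂ = (m₂v₂)/(m₁v₁)
         = (3.34 × 10^-27 kg × 5.33 × 10^6 m/s) / (9.11 × 10^-31 kg × 7.60 × 10^6 m/s)
         = 2.57 × 10^3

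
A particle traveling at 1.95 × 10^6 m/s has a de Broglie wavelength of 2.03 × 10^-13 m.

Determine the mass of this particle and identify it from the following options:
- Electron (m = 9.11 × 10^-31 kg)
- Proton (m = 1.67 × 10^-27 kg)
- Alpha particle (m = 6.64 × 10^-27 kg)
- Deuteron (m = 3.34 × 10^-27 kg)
The particle is a proton.

From λ = h/(mv), solve for mass:

m = h/(λv)
m = (6.626 × 10^-34 J·s) / (2.03 × 10^-13 m × 1.95 × 10^6 m/s)
m = 1.67 × 10^-27 kg

Comparing with the listed masses, this is closest to a proton.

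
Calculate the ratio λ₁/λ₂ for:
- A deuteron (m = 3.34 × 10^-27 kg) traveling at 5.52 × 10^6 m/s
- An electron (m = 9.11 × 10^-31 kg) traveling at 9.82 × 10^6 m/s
λ₁/λ₂ = 4.85 × 10^-4

Using λ = h/(mv):

λ₁ = h/(m₁v₁) = 3.59 × 10^-14 m
λ₂ = h/(m₂v₂) = 7.41 × 10^-11 m

Ratio λ₁/λ₂ = (m₂v₂)/(m₁v₁)
         = (9.11 × 10^-31 kg × 9.82 × 10^6 m/s) / (3.34 × 10^-27 kg × 5.52 × 10^6 m/s)
         = 4.85 × 10^-4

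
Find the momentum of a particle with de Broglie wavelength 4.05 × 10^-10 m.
1.64 × 10^-24 kg·m/s

From the de Broglie relation λ = h/p, we solve for p:

p = h/λ
p = (6.626 × 10^-34 J·s) / (4.05 × 10^-10 m)
p = 1.64 × 10^-24 kg·m/s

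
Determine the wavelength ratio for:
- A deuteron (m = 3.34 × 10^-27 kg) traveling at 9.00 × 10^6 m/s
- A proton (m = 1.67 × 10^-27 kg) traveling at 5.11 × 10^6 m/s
λ₁/λ₂ = 0.284

Using λ = h/(mv):

λ₁ = h/(m₁v₁) = 2.20 × 10^-14 m
λ₂ = h/(m₂v₂) = 7.76 × 10^-14 m

Ratio λ₁/λ₂ = (m₂v₂)/(m₁v₁)
         = (1.67 × 10^-27 kg × 5.11 × 10^6 m/s) / (3.34 × 10^-27 kg × 9.00 × 10^6 m/s)
         = 0.284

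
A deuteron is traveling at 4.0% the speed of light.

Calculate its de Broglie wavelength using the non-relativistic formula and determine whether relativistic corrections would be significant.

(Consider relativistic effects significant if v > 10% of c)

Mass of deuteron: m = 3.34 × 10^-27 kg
No, relativistic corrections are not needed.

Using the non-relativistic de Broglie formula λ = h/(mv):

v = 4.0% × c = 1.199 × 10^7 m/s

λ = h/(mv)
λ = (6.626 × 10^-34 J·s) / (3.34 × 10^-27 kg × 1.199 × 10^7 m/s)
λ = 1.65 × 10^-14 m

Since v = 4.0% of c < 10% of c, relativistic corrections are NOT significant and this non-relativistic result is a good approximation.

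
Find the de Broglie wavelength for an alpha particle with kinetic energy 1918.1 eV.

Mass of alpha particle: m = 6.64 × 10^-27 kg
3.28 × 10^-13 m

Using λ = h/√(2mKE):

First convert KE to Joules: KE = 1918.1 eV = 3.073 × 10^-16 J

λ = h/√(2mKE)
λ = (6.626 × 10^-34 J·s) / √(2 × 6.64 × 10^-27 kg × 3.073 × 10^-16 J)
λ = 3.28 × 10^-13 m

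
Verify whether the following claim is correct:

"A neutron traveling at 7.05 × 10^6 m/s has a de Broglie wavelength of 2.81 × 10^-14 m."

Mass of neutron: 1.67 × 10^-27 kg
False

The claim is incorrect.

Using λ = h/(mv):
λ = (6.626 × 10^-34 J·s) / (1.67 × 10^-27 kg × 7.05 × 10^6 m/s)
λ = 5.63 × 10^-14 m

The actual wavelength differs from the claimed 2.81 × 10^-14 m.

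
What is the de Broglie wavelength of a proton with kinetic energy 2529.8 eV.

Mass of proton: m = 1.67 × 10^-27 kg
5.69 × 10^-13 m

Using λ = h/√(2mKE):

First convert KE to Joules: KE = 2529.8 eV = 4.053 × 10^-16 J

λ = h/√(2mKE)
λ = (6.626 × 10^-34 J·s) / √(2 × 1.67 × 10^-27 kg × 4.053 × 10^-16 J)
λ = 5.69 × 10^-13 m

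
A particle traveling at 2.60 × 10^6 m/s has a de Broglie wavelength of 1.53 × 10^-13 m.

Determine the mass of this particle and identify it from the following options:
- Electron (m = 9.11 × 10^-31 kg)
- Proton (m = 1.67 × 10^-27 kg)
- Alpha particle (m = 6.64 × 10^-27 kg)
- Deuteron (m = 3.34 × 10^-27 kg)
The particle is a proton.

From λ = h/(mv), solve for mass:

m = h/(λv)
m = (6.626 × 10^-34 J·s) / (1.53 × 10^-13 m × 2.60 × 10^6 m/s)
m = 1.67 × 10^-27 kg

Comparing with the listed masses, this is closest to a proton.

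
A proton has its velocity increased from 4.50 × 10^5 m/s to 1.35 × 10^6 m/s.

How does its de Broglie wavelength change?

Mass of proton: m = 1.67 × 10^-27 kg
The wavelength decreases by a factor of 3.

Using λ = h/(mv):

Initial wavelength: λ₁ = h/(mv₁) = 8.82 × 10^-13 m
Final wavelength: λ₂ = h/(mv₂) = 2.94 × 10^-13 m

Since λ ∝ 1/v, when velocity increases by a factor of 3, the wavelength decreases by a factor of 3.

λ₂/λ₁ = v₁/v₂ = 1/3

The wavelength decreases by a factor of 3.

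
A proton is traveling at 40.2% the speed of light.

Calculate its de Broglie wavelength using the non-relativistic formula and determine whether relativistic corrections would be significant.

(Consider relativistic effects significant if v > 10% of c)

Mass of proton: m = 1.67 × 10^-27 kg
Yes, relativistic corrections are needed.

Using the non-relativistic de Broglie formula λ = h/(mv):

v = 40.2% × c = 1.205 × 10^8 m/s

λ = h/(mv)
λ = (6.626 × 10^-34 J·s) / (1.67 × 10^-27 kg × 1.205 × 10^8 m/s)
λ = 3.29 × 10^-15 m

Since v = 40.2% of c > 10% of c, relativistic corrections ARE significant and the actual wavelength would differ from this non-relativistic estimate.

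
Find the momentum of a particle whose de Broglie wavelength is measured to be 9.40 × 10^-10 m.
7.05 × 10^-25 kg·m/s

From the de Broglie relation λ = h/p, we solve for p:

p = h/λ
p = (6.626 × 10^-34 J·s) / (9.40 × 10^-10 m)
p = 7.05 × 10^-25 kg·m/s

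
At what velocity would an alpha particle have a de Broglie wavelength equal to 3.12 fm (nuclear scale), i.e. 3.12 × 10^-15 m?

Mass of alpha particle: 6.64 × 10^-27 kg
3.20 × 10^7 m/s

From λ = h/(mv), solve for v:

v = h/(mλ)
v = (6.626 × 10^-34 J·s) / (6.64 × 10^-27 kg × 3.12 × 10^-15 m)
v = 3.20 × 10^7 m/s

Note: This velocity is 10.7% of the speed of light, so relativistic corrections would be needed for a more accurate calculation.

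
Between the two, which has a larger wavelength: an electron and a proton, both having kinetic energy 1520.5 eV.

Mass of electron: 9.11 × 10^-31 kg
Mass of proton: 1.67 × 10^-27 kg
The electron has the longer wavelength.

Using λ = h/√(2mKE):

For electron: λ₁ = h/√(2m₁KE) = 3.15 × 10^-11 m
For proton: λ₂ = h/√(2m₂KE) = 7.35 × 10^-13 m

Since λ ∝ 1/√m at constant kinetic energy, the lighter particle has the longer wavelength.

The electron has the longer de Broglie wavelength.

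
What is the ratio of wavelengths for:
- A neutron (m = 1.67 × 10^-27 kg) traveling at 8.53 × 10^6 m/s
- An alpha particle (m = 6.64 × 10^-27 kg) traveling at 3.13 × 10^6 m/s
λ₁/λ₂ = 1.46

Using λ = h/(mv):

λ₁ = h/(m₁v₁) = 4.65 × 10^-14 m
λ₂ = h/(m₂v₂) = 3.19 × 10^-14 m

Ratio λ₁/λ₂ = (m₂v₂)/(m₁v₁)
         = (6.64 × 10^-27 kg × 3.13 × 10^6 m/s) / (1.67 × 10^-27 kg × 8.53 × 10^6 m/s)
         = 1.46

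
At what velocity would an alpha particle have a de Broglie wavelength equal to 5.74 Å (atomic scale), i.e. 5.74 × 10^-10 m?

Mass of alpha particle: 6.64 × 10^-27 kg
1.74 × 10^2 m/s

From λ = h/(mv), solve for v:

v = h/(mλ)
v = (6.626 × 10^-34 J·s) / (6.64 × 10^-27 kg × 5.74 × 10^-10 m)
v = 1.74 × 10^2 m/s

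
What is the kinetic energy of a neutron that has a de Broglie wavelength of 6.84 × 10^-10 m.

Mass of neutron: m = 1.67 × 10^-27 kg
2.81 × 10^-22 J (or 1.75 × 10^-3 eV)

From λ = h/√(2mKE), we solve for KE:

λ² = h²/(2mKE)
KE = h²/(2mλ²)
KE = (6.626 × 10^-34 J·s)² / (2 × 1.67 × 10^-27 kg × (6.84 × 10^-10 m)²)
KE = 2.81 × 10^-22 J
KE = 1.75 × 10^-3 eV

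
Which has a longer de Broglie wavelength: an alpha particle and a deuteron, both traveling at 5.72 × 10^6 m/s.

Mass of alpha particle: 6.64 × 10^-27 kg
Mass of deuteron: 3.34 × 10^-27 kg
The deuteron has the longer wavelength.

Using λ = h/(mv), since both particles have the same velocity, the wavelength depends only on mass.

For alpha particle: λ₁ = h/(m₁v) = 1.74 × 10^-14 m
For deuteron: λ₂ = h/(m₂v) = 3.47 × 10^-14 m

Since λ ∝ 1/m at constant velocity, the lighter particle has the longer wavelength.

The deuteron has the longer de Broglie wavelength.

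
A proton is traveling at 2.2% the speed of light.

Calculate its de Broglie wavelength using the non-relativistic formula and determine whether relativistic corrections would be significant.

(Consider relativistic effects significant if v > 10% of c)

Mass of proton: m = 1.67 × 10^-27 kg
No, relativistic corrections are not needed.

Using the non-relativistic de Broglie formula λ = h/(mv):

v = 2.2% × c = 6.595 × 10^6 m/s

λ = h/(mv)
λ = (6.626 × 10^-34 J·s) / (1.67 × 10^-27 kg × 6.595 × 10^6 m/s)
λ = 6.02 × 10^-14 m

Since v = 2.2% of c < 10% of c, relativistic corrections are NOT significant and this non-relativistic result is a good approximation.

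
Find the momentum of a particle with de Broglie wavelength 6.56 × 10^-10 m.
1.01 × 10^-24 kg·m/s

From the de Broglie relation λ = h/p, we solve for p:

p = h/λ
p = (6.626 × 10^-34 J·s) / (6.56 × 10^-10 m)
p = 1.01 × 10^-24 kg·m/s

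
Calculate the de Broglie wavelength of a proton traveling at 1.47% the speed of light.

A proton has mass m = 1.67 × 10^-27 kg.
9.00 × 10^-14 m

Using the de Broglie relation λ = h/(mv):

v = 1.47% × c = 4.407 × 10^6 m/s

λ = h/(mv)
λ = (6.626 × 10^-34 J·s) / (1.67 × 10^-27 kg × 4.407 × 10^6 m/s)
λ = 9.00 × 10^-14 m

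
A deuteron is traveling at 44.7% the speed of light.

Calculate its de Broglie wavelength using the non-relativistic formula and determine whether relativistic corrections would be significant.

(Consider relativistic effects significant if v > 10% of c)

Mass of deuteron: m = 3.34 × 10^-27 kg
Yes, relativistic corrections are needed.

Using the non-relativistic de Broglie formula λ = h/(mv):

v = 44.7% × c = 1.340 × 10^8 m/s

λ = h/(mv)
λ = (6.626 × 10^-34 J·s) / (3.34 × 10^-27 kg × 1.340 × 10^8 m/s)
λ = 1.48 × 10^-15 m

Since v = 44.7% of c > 10% of c, relativistic corrections ARE significant and the actual wavelength would differ from this non-relativistic estimate.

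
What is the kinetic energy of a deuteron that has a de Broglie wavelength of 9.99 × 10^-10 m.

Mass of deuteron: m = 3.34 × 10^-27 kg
6.59 × 10^-23 J (or 4.11 × 10^-4 eV)

From λ = h/√(2mKE), we solve for KE:

λ² = h²/(2mKE)
KE = h²/(2mλ²)
KE = (6.626 × 10^-34 J·s)² / (2 × 3.34 × 10^-27 kg × (9.99 × 10^-10 m)²)
KE = 6.59 × 10^-23 J
KE = 4.11 × 10^-4 eV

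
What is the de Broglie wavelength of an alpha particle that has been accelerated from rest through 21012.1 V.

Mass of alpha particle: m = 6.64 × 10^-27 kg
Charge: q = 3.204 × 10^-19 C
7.01 × 10^-14 m

When a particle is accelerated through voltage V, it gains kinetic energy KE = qV.

The de Broglie wavelength is then λ = h/√(2mqV):

λ = h/√(2mqV)
λ = (6.626 × 10^-34 J·s) / √(2 × 6.64 × 10^-27 kg × 3.204 × 10^-19 C × 21012.1 V)
λ = 7.01 × 10^-14 m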